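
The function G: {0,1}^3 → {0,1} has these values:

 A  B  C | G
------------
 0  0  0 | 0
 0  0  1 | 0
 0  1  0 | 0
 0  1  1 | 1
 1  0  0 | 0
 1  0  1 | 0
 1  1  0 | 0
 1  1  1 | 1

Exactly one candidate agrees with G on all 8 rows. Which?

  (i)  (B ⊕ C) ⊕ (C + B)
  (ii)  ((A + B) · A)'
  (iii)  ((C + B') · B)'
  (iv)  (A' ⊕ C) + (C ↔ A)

(ii) disagrees with G on (0,0,0) (formula → 1, table → 0); rule it out.
(iii) disagrees with G on (0,0,0) (formula → 1, table → 0); rule it out.
(iv) disagrees with G on (0,0,0) (formula → 1, table → 0); rule it out.
That leaves (i). Evaluating it on every row reproduces the table of G exactly.

i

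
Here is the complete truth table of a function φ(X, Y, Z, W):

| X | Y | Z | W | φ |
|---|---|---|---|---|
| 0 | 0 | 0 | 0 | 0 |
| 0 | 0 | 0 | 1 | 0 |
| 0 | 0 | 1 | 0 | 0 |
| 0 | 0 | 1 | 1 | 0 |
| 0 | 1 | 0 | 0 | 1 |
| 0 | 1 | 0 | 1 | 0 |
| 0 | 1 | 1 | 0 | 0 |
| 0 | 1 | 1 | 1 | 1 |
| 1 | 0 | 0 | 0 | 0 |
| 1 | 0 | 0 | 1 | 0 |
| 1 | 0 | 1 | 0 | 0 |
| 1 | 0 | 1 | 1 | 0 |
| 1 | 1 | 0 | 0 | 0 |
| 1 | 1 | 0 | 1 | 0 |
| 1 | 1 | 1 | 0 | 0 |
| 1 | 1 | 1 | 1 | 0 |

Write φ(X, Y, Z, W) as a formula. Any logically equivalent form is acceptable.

Collect the rows where φ=1 — (0,1,0,0), (0,1,1,1) — and write one minterm per row: ¬X·Y·¬Z·¬W, ¬X·Y·Z·W. Their union (logical OR) reproduces the table exactly.

φ(X, Y, Z, W) = (((¬X ∧ Y) ∧ ¬Z) ∧ ¬W) ∨ (((¬X ∧ Y) ∧ Z) ∧ W)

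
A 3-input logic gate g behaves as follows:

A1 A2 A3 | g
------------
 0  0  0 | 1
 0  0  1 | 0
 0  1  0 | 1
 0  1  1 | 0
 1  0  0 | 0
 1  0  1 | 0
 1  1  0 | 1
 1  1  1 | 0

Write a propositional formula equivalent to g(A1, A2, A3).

g(A1, A2, A3) = (((¬A1 ∧ ¬A2) ∧ ¬A3) ∨ ((¬A1 ∧ A2) ∧ ¬A3)) ∨ ((A1 ∧ A2) ∧ ¬A3)

Collect the rows where g=1 — (0,0,0), (0,1,0), (1,1,0) — and write one minterm per row: ¬A1·¬A2·¬A3, ¬A1·A2·¬A3, A1·A2·¬A3. Their union (logical OR) reproduces the table exactly.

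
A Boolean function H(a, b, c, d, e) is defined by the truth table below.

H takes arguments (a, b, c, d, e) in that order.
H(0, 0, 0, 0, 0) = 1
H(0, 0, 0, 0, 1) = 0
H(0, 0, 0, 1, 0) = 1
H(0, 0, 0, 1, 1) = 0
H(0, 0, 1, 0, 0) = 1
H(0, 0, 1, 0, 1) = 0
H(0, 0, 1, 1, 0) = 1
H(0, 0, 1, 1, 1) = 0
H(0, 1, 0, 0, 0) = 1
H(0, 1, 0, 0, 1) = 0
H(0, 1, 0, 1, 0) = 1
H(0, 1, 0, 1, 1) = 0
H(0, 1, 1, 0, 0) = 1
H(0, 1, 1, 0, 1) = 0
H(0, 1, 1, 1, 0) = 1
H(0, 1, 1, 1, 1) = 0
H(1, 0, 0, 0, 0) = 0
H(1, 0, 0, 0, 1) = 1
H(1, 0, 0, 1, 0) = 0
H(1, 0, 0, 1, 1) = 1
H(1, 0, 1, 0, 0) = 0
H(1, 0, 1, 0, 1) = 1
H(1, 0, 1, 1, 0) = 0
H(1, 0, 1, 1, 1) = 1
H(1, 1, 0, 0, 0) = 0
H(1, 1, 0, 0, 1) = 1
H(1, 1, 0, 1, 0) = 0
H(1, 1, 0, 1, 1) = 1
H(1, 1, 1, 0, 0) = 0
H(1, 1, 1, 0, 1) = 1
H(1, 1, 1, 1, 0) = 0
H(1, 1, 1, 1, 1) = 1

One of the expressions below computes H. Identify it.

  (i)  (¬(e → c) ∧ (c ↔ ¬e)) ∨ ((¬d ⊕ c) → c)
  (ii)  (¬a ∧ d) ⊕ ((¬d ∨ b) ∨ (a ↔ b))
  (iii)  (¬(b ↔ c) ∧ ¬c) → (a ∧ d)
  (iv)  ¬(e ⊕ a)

(i) fails at (0,0,0,0,0): the formula yields 0, H is 1.
(ii) fails at (0,0,0,0,1): the formula yields 1, H is 0.
(iii) fails at (0,0,0,0,1): the formula yields 1, H is 0.
Only (iv) survives; checking it on all 32 rows confirms it matches H.

iv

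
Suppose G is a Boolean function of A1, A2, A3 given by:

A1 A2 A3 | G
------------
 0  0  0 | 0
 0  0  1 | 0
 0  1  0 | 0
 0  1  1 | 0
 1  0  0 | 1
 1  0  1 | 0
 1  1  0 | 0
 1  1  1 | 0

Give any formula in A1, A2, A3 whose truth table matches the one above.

G(A1, A2, A3) = (A1 AND NOT A2) AND NOT A3

G is 1 on exactly one input, (1,0,0), whose minterm is A1·¬A2·¬A3. So G is just that conjunction.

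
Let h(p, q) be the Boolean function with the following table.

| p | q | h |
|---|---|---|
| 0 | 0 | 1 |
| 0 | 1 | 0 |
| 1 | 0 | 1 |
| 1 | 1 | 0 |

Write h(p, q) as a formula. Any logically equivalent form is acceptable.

h(p, q) = not q

The output is the negation of q.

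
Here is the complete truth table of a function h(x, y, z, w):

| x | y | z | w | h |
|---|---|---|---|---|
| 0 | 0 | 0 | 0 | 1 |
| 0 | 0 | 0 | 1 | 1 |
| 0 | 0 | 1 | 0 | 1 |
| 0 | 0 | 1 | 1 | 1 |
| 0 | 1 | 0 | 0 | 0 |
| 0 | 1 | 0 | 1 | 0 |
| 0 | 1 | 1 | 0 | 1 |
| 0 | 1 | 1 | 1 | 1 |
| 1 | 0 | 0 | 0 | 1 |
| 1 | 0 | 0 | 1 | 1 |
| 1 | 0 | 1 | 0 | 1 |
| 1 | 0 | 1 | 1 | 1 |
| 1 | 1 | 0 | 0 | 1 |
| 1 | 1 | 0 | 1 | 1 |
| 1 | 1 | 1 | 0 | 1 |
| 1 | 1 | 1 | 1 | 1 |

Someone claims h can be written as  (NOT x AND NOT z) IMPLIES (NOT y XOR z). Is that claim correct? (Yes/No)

Yes

Evaluate (NOT x AND NOT z) IMPLIES (NOT y XOR z) on each row and compare to h:
  x=0, y=0, z=0, w=0: formula gives 1, h = 1 ✓
  x=0, y=0, z=0, w=1: formula gives 1, h = 1 ✓
  x=0, y=0, z=1, w=0: formula gives 1, h = 1 ✓
  x=0, y=0, z=1, w=1: formula gives 1, h = 1 ✓
  … (the remaining 12 rows also agree.)
Every row agrees, so the formula is equivalent.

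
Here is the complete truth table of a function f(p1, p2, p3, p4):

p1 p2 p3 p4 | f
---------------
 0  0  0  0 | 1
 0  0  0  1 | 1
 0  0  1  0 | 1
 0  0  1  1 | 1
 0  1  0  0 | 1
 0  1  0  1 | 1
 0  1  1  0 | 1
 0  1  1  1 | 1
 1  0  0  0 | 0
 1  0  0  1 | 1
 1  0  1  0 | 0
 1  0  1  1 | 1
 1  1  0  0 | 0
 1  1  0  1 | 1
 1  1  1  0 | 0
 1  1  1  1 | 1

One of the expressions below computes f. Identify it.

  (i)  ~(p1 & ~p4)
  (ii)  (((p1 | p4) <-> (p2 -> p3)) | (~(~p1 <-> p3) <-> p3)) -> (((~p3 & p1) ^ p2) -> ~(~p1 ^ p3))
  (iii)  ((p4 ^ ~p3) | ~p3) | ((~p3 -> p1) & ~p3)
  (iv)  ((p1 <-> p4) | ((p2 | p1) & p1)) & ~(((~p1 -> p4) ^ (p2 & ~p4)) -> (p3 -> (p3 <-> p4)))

i

(ii) disagrees with f on (0,1,0,0) (formula → 0, table → 1); rule it out.
(iii) disagrees with f on (0,0,1,0) (formula → 0, table → 1); rule it out.
(iv) disagrees with f on (0,0,0,0) (formula → 0, table → 1); rule it out.
(i) is the remaining candidate, and it agrees with f on all 16 inputs.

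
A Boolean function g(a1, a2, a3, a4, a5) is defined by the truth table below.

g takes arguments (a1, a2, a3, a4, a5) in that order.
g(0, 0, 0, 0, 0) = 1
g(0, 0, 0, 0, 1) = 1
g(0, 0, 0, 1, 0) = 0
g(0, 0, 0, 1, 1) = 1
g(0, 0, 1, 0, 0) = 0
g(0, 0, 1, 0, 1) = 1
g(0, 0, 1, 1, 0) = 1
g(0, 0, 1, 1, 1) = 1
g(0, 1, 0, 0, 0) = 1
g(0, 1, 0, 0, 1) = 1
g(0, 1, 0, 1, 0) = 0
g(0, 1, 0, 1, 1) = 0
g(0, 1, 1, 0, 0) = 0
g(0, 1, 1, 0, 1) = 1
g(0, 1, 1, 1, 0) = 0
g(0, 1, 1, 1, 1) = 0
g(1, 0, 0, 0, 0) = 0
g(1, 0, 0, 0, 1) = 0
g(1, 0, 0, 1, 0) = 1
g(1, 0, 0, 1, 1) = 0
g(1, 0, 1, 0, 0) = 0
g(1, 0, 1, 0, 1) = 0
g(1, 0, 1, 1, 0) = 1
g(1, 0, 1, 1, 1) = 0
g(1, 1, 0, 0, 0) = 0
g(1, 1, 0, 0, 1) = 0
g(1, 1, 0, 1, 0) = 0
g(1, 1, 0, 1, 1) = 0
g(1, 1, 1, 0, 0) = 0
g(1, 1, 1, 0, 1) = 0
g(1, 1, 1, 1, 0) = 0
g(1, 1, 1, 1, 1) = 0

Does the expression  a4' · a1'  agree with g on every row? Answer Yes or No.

No

Test each input against both g and the formula:
  a1=0, a2=0, a3=0, a4=0, a5=0: formula gives 1, g = 1 ✓
  a1=0, a2=0, a3=0, a4=0, a5=1: formula gives 1, g = 1 ✓
  a1=0, a2=0, a3=0, a4=1, a5=0: formula gives 0, g = 0 ✓
  a1=0, a2=0, a3=0, a4=1, a5=1: formula gives 0, but g = 1 ✗
Since they disagree at (0,0,0,1,1), the expression is not a correct formula for g.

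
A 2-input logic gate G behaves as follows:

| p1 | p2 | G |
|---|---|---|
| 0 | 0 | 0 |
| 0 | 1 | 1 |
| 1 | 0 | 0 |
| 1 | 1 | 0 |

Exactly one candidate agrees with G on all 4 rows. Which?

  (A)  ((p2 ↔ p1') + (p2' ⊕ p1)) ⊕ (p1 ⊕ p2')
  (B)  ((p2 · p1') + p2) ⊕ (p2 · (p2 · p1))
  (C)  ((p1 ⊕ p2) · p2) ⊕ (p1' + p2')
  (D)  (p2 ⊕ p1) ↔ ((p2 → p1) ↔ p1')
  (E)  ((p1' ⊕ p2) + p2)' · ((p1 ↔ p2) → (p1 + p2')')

(A): at (1,0) it gives 1, but G = 0 — eliminated.
(C): at (0,0) it gives 1, but G = 0 — eliminated.
(D): at (0,1) it gives 0, but G = 1 — eliminated.
(E): at (0,1) it gives 0, but G = 1 — eliminated.
(B) is the remaining candidate, and it agrees with G on all 4 inputs.

B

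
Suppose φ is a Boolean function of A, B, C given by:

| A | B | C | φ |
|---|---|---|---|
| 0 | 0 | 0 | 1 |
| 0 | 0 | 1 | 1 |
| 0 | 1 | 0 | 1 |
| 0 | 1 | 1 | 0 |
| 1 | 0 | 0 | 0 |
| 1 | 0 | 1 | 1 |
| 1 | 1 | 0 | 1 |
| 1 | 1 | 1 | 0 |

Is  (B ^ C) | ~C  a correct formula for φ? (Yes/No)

Test each input against both φ and the formula:
  A=0, B=0, C=0: formula gives 1, φ = 1 ✓
  A=0, B=0, C=1: formula gives 1, φ = 1 ✓
  A=0, B=1, C=0: formula gives 1, φ = 1 ✓
  A=0, B=1, C=1: formula gives 0, φ = 0 ✓
  A=1, B=0, C=0: formula gives 1, but φ = 0 ✗
Since they disagree at (1,0,0), the expression is not a correct formula for φ.

No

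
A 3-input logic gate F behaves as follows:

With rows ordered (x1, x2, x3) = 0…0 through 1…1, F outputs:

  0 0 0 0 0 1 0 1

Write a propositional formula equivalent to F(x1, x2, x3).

F(x1, x2, x3) = ((x1 · x2') · x3) + ((x1 · x2) · x3)

Collect the rows where F=1 — (1,0,1), (1,1,1) — and write one minterm per row: x1·¬x2·x3, x1·x2·x3. Their union (logical OR) reproduces the table exactly.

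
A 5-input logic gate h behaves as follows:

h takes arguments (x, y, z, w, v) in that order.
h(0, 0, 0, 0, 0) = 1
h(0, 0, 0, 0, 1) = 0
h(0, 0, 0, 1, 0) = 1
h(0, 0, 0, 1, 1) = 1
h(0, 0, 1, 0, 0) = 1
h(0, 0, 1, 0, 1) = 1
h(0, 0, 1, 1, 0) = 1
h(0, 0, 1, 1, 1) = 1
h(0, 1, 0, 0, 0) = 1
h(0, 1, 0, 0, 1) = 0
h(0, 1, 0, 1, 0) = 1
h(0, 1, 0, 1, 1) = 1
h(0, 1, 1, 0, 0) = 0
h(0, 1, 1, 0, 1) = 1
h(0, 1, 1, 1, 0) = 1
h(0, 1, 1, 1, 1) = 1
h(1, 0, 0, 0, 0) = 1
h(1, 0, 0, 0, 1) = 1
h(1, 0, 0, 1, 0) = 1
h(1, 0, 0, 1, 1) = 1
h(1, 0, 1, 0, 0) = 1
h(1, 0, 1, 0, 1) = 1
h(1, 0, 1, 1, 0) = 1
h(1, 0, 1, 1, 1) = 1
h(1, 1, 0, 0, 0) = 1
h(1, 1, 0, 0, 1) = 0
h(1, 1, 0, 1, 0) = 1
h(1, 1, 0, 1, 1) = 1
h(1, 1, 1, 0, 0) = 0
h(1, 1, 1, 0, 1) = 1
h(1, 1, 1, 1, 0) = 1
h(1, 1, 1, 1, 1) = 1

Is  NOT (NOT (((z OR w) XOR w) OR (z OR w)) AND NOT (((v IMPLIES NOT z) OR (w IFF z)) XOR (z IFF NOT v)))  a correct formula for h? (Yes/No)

Evaluate NOT (NOT (((z OR w) XOR w) OR (z OR w)) AND NOT (((v IMPLIES NOT z) OR (w IFF z)) XOR (z IFF NOT v))) on each row and compare to h:
  x=0, y=0, z=0, w=0, v=0: formula gives 1, h = 1 ✓
  x=0, y=0, z=0, w=0, v=1: formula gives 0, h = 0 ✓
  x=0, y=0, z=0, w=1, v=0: formula gives 1, h = 1 ✓
  x=0, y=0, z=0, w=1, v=1: formula gives 1, h = 1 ✓
  …
  x=0, y=1, z=1, w=0, v=0: formula gives 1, but h = 0 ✗
A single disagreement suffices: at (0,1,1,0,0) they differ, so the formula does not compute h.

No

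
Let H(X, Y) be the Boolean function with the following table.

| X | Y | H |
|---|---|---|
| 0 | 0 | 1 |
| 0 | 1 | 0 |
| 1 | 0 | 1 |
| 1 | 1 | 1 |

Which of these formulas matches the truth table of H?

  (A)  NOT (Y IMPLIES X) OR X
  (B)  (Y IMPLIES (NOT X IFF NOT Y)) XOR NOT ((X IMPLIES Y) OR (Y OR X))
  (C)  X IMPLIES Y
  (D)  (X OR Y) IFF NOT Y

(A) fails at (0,0): the formula yields 0, H is 1.
(C) fails at (0,1): the formula yields 1, H is 0.
(D) fails at (0,0): the formula yields 0, H is 1.
Only (B) survives; checking it on all 4 rows confirms it matches H.

B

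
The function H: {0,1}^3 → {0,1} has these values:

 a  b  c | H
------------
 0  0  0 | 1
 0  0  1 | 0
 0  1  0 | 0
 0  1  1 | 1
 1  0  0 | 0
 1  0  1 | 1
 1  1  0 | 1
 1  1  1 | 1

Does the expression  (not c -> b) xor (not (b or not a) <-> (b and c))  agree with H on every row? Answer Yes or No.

Evaluate (not c -> b) xor (not (b or not a) <-> (b and c)) on each row and compare to H:
  a=0, b=0, c=0: formula gives 1, H = 1 ✓
  a=0, b=0, c=1: formula gives 0, H = 0 ✓
  a=0, b=1, c=0: formula gives 0, H = 0 ✓
  a=0, b=1, c=1: formula gives 1, H = 1 ✓
  a=1, b=0, c=0: formula gives 0, H = 0 ✓
  …
  a=1, b=1, c=0: formula gives 0, but H = 1 ✗
Since they disagree at (1,1,0), the expression is not a correct formula for H.

No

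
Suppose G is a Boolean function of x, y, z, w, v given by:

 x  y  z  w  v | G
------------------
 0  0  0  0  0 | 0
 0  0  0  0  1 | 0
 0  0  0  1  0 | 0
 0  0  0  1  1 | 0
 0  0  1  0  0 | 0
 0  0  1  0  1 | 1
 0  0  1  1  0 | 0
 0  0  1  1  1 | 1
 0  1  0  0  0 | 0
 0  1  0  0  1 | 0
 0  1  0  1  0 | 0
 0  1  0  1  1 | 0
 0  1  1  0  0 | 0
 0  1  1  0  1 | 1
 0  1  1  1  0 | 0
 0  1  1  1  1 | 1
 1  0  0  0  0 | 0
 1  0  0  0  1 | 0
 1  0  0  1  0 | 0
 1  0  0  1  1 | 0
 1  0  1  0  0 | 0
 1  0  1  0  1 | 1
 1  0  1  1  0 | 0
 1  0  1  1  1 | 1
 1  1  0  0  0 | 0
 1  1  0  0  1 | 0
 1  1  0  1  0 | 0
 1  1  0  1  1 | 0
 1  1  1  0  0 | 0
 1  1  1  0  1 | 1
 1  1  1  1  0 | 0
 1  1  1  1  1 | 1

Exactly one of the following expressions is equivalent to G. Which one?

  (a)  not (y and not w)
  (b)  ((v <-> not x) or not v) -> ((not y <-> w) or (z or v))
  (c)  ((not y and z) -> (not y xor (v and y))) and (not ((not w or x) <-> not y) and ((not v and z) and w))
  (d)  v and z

d

(a) fails at (0,0,0,0,0): the formula yields 1, G is 0.
(b) fails at (0,0,0,0,1): the formula yields 1, G is 0.
(c) fails at (0,0,1,0,1): the formula yields 0, G is 1.
Only (d) survives; checking it on all 32 rows confirms it matches G.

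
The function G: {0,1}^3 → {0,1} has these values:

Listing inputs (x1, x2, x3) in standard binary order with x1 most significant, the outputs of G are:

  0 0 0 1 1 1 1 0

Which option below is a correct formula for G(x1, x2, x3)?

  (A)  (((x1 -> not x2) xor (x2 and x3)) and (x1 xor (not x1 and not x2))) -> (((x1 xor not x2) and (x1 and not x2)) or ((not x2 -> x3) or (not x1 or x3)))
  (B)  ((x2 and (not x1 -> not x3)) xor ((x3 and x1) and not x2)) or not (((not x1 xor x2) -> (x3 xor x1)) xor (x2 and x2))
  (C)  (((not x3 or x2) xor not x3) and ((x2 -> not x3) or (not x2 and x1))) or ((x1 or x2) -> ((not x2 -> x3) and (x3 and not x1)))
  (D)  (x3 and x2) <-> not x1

D

(A) fails at (0,0,0): the formula yields 1, G is 0.
(B) fails at (0,0,0): the formula yields 1, G is 0.
(C) fails at (0,0,0): the formula yields 1, G is 0.
(D) is the remaining candidate, and it agrees with G on all 8 inputs.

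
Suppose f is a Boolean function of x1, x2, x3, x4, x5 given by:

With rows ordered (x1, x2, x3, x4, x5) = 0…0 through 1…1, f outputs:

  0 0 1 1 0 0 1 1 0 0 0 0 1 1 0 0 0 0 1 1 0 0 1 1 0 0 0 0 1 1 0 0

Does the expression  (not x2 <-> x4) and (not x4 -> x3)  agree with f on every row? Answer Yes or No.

Yes

Check the formula against f row by row:
  x1=0, x2=0, x3=0, x4=0, x5=0: formula gives 0, f = 0 ✓
  x1=0, x2=0, x3=0, x4=0, x5=1: formula gives 0, f = 0 ✓
  x1=0, x2=0, x3=0, x4=1, x5=0: formula gives 1, f = 1 ✓
  x1=0, x2=0, x3=0, x4=1, x5=1: formula gives 1, f = 1 ✓
  …and likewise for the remaining 28 rows.
No disagreement on any input; they are logically equivalent.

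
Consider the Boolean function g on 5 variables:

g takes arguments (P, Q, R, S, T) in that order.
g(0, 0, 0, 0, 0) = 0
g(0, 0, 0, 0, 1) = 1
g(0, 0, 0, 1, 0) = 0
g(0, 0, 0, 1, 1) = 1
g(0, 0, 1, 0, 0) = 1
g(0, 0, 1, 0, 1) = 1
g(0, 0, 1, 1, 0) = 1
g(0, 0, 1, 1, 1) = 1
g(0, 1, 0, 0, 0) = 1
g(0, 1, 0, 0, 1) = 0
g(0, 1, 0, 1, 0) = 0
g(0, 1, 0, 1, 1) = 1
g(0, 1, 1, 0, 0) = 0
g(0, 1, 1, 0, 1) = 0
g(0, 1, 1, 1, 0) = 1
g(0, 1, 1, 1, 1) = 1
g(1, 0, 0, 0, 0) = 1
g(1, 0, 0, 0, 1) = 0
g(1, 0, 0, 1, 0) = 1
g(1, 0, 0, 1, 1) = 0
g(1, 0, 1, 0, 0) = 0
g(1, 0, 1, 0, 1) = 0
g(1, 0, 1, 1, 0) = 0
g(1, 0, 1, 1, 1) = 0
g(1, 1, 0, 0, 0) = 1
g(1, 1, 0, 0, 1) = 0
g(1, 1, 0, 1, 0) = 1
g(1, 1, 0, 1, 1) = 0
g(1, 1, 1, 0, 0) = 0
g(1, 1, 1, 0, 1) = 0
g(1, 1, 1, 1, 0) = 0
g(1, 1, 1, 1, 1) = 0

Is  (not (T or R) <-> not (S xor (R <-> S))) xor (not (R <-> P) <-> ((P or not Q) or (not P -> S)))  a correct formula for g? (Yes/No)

Check the formula against g row by row:
  P=0, Q=0, R=0, S=0, T=0: formula gives 0, g = 0 ✓
  P=0, Q=0, R=0, S=0, T=1: formula gives 1, g = 1 ✓
  P=0, Q=0, R=0, S=1, T=0: formula gives 0, g = 0 ✓
  P=0, Q=0, R=0, S=1, T=1: formula gives 1, g = 1 ✓
  …and likewise for the remaining 28 rows.
All 32 rows match — the expression computes g exactly.

Yes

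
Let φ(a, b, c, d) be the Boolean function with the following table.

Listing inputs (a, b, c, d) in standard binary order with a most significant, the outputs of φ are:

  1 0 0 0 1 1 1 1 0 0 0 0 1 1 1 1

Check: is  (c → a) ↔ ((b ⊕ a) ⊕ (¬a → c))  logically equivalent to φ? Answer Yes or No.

No

Evaluate (c → a) ↔ ((b ⊕ a) ⊕ (¬a → c)) on each row and compare to φ:
  a=0, b=0, c=0, d=0: formula gives 0, but φ = 1 ✗
A single disagreement suffices: at (0,0,0,0) they differ, so the formula does not compute φ.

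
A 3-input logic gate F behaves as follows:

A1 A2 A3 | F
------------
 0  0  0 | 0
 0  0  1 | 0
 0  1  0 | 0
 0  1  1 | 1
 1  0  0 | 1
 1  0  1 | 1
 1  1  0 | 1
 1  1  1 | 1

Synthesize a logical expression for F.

There are just 3 zero rows: (0,0,0), (0,0,1), (0,1,0). Their minterms are ¬A1·¬A2·¬A3, ¬A1·¬A2·A3, ¬A1·A2·¬A3; the OR of those covers precisely the 0-outputs, and negating it yields F.

F(A1, A2, A3) = NOT ((((NOT A1 AND NOT A2) AND NOT A3) OR ((NOT A1 AND NOT A2) AND A3)) OR ((NOT A1 AND A2) AND NOT A3))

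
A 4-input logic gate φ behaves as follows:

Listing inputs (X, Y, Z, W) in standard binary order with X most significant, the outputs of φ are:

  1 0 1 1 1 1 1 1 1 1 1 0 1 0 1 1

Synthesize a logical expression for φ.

φ(X, Y, Z, W) = NOT (((((NOT X AND NOT Y) AND NOT Z) AND W) OR (((X AND NOT Y) AND Z) AND W)) OR (((X AND Y) AND NOT Z) AND W))

φ is 0 on only 3 rows — (0,0,0,1), (1,0,1,1), (1,1,0,1). Writing each as a minterm (¬X·¬Y·¬Z·W, X·¬Y·Z·W, X·Y·¬Z·W) and OR-ing them characterizes exactly where φ=0, so φ is the negation of that disjunction.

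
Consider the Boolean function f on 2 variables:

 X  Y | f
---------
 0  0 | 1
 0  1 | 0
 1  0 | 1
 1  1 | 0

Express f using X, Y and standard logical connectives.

The output is the negation of Y.

f(X, Y) = not Y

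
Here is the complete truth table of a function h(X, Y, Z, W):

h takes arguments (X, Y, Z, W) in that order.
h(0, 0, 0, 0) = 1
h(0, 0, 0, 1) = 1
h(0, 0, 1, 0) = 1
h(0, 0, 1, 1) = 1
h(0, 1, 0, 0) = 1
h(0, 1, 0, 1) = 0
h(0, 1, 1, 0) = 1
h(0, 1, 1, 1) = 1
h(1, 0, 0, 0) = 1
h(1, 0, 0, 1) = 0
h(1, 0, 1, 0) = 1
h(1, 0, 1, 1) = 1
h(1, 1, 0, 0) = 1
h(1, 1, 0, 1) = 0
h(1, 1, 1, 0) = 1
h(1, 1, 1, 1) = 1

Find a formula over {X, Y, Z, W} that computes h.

The 0-rows are (0,1,0,1), (1,0,0,1), (1,1,0,1). Take each as a conjunction (¬X·Y·¬Z·W, X·¬Y·¬Z·W, X·Y·¬Z·W), form their disjunction, and complement — that gives a formula that is 1 everywhere h is.

h(X, Y, Z, W) = not (((((not X and Y) and not Z) and W) or (((X and not Y) and not Z) and W)) or (((X and Y) and not Z) and W))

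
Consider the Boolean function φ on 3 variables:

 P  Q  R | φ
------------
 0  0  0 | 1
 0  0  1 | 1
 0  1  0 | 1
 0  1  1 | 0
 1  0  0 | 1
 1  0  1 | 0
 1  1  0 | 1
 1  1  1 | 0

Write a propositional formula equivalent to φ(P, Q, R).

φ(P, Q, R) = ((((P' · Q) · R) + ((P · Q') · R)) + ((P · Q) · R))'

There are just 3 zero rows: (0,1,1), (1,0,1), (1,1,1). Their minterms are ¬P·Q·R, P·¬Q·R, P·Q·R; the OR of those covers precisely the 0-outputs, and negating it yields φ.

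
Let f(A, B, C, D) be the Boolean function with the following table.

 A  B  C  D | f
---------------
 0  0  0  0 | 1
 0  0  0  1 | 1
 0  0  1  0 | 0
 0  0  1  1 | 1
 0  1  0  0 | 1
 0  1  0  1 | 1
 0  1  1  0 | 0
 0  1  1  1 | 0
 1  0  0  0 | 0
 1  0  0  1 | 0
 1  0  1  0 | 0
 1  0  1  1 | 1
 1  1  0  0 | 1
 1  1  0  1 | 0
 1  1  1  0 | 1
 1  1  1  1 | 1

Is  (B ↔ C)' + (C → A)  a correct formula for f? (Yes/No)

Check the formula against f row by row:
  A=0, B=0, C=0, D=0: formula gives 1, f = 1 ✓
  A=0, B=0, C=0, D=1: formula gives 1, f = 1 ✓
  A=0, B=0, C=1, D=0: formula gives 1, but f = 0 ✗
Since they disagree at (0,0,1,0), the expression is not a correct formula for f.

No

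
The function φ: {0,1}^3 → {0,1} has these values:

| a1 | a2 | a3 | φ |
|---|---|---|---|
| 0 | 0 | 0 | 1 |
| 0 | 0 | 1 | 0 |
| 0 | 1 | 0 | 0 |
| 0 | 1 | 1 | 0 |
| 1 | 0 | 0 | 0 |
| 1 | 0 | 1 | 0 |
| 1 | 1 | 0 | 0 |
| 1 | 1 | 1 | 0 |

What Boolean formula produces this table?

The output is 1 only when every input is 0 — NOR of all inputs.

φ(a1, a2, a3) = NOT ((a1 OR a2) OR a3)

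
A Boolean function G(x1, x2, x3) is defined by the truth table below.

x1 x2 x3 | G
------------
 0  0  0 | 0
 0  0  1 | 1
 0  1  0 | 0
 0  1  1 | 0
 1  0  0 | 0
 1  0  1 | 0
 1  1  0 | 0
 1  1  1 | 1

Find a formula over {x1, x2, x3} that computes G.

G=1 on 2 inputs: (0,0,1), (1,1,1). Reading each as a conjunction of literals (¬x1·¬x2·x3, x1·x2·x3) and taking the OR gives the canonical DNF.

G(x1, x2, x3) = ((¬x1 ∧ ¬x2) ∧ x3) ∨ ((x1 ∧ x2) ∧ x3)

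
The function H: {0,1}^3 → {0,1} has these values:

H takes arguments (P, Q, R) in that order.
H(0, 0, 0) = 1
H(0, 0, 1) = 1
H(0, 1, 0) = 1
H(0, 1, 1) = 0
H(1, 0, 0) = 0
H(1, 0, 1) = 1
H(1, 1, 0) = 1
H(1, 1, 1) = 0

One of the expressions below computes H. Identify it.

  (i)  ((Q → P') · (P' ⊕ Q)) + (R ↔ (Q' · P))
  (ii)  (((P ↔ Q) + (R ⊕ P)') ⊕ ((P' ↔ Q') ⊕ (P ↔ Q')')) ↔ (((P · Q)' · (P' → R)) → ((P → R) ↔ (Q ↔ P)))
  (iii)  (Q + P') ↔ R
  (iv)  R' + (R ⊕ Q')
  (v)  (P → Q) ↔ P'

i

(ii) fails at (0,1,1): the formula yields 1, H is 0.
(iii) fails at (0,0,0): the formula yields 0, H is 1.
(iv) fails at (0,0,1): the formula yields 0, H is 1.
(v) fails at (0,1,1): the formula yields 1, H is 0.
Only (i) survives; checking it on all 8 rows confirms it matches H.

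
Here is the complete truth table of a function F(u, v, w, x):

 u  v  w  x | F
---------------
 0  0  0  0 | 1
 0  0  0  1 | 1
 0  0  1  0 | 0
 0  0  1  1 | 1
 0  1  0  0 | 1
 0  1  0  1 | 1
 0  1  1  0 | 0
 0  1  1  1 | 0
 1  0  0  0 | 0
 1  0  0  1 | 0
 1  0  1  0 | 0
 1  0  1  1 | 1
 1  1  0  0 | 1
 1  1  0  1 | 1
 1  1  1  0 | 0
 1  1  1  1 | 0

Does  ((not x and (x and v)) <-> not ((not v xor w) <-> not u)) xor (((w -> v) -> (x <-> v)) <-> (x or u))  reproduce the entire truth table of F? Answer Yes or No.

No

Evaluate ((not x and (x and v)) <-> not ((not v xor w) <-> not u)) xor (((w -> v) -> (x <-> v)) <-> (x or u)) on each row and compare to F:
  u=0, v=0, w=0, x=0: formula gives 1, F = 1 ✓
  u=0, v=0, w=0, x=1: formula gives 1, F = 1 ✓
  u=0, v=0, w=1, x=0: formula gives 0, F = 0 ✓
  u=0, v=0, w=1, x=1: formula gives 1, F = 1 ✓
  …
  u=1, v=0, w=0, x=0: formula gives 1, but F = 0 ✗
Since they disagree at (1,0,0,0), the expression is not a correct formula for F.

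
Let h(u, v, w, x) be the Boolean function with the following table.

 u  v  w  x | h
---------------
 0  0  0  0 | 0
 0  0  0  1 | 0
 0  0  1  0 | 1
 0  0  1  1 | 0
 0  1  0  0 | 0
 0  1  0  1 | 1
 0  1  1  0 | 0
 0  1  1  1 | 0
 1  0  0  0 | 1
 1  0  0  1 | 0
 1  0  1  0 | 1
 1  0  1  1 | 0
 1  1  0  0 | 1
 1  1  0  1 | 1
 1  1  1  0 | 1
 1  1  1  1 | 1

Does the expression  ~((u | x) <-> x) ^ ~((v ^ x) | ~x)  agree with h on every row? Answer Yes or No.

Test each input against both h and the formula:
  u=0, v=0, w=0, x=0: formula gives 0, h = 0 ✓
  u=0, v=0, w=0, x=1: formula gives 0, h = 0 ✓
  u=0, v=0, w=1, x=0: formula gives 0, but h = 1 ✗
Since they disagree at (0,0,1,0), the expression is not a correct formula for h.

No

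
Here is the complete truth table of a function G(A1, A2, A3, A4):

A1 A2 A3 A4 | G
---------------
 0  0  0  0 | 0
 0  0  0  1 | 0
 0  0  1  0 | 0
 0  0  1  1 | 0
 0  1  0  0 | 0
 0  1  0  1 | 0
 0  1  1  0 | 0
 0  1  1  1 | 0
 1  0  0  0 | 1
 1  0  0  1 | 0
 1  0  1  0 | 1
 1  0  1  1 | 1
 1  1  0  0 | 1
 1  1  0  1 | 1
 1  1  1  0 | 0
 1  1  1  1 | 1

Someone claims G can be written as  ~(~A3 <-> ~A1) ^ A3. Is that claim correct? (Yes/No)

Evaluate ~(~A3 <-> ~A1) ^ A3 on each row and compare to G:
  A1=0, A2=0, A3=0, A4=0: formula gives 0, G = 0 ✓
  A1=0, A2=0, A3=0, A4=1: formula gives 0, G = 0 ✓
  A1=0, A2=0, A3=1, A4=0: formula gives 0, G = 0 ✓
  A1=0, A2=0, A3=1, A4=1: formula gives 0, G = 0 ✓
  …
  A1=1, A2=0, A3=0, A4=1: formula gives 1, but G = 0 ✗
A single disagreement suffices: at (1,0,0,1) they differ, so the formula does not compute G.

No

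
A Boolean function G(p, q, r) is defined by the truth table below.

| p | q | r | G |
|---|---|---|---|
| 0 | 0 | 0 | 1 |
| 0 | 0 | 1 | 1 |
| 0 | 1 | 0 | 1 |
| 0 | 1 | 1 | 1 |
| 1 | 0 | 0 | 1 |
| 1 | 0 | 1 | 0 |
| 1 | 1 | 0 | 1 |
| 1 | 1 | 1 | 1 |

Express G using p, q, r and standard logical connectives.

G(p, q, r) = ¬((p ∧ ¬q) ∧ r)

G is 0 on exactly one input, (1,0,1), whose minterm is p·¬q·r. So G is the negation of that single conjunction.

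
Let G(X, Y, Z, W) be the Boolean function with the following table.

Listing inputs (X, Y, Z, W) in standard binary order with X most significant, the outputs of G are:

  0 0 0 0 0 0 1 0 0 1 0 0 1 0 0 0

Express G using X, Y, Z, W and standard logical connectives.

G(X, Y, Z, W) = ((((¬X ∧ Y) ∧ Z) ∧ ¬W) ∨ (((X ∧ ¬Y) ∧ ¬Z) ∧ W)) ∨ (((X ∧ Y) ∧ ¬Z) ∧ ¬W)

G=1 on 3 inputs: (0,1,1,0), (1,0,0,1), (1,1,0,0). Reading each as a conjunction of literals (¬X·Y·Z·¬W, X·¬Y·¬Z·W, X·Y·¬Z·¬W) and taking the OR gives the canonical DNF.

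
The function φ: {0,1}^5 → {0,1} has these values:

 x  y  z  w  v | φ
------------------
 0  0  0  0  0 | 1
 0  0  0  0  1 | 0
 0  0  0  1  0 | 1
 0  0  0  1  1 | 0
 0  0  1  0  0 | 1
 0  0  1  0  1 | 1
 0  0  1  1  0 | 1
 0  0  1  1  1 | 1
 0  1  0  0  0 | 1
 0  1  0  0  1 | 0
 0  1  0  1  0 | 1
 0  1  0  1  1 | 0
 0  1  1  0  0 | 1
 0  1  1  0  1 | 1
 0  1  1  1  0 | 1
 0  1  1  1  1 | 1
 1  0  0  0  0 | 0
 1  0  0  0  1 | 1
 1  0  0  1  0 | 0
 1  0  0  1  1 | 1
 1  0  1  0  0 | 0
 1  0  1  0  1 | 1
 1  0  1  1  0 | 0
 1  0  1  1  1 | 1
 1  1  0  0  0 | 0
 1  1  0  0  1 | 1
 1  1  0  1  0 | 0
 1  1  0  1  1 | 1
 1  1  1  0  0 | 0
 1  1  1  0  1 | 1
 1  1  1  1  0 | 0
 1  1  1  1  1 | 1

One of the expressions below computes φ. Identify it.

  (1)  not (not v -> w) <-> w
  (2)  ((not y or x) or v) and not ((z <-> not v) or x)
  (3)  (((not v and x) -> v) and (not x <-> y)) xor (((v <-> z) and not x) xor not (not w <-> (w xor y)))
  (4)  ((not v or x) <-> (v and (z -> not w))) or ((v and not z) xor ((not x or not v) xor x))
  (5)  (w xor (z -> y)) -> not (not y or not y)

(1): at (0,0,0,0,0) it gives 0, but φ = 1 — eliminated.
(2): at (0,0,1,0,0) it gives 0, but φ = 1 — eliminated.
(3): at (0,0,0,0,0) it gives 0, but φ = 1 — eliminated.
(5): at (0,0,0,0,0) it gives 0, but φ = 1 — eliminated.
Only (4) survives; checking it on all 32 rows confirms it matches φ.

4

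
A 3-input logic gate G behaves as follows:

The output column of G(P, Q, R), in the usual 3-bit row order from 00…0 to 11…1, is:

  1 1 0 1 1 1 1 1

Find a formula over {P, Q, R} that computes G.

G(P, Q, R) = ((P' · Q) · R')'

G is 0 on exactly one input, (0,1,0), whose minterm is ¬P·Q·¬R. So G is the negation of that single conjunction.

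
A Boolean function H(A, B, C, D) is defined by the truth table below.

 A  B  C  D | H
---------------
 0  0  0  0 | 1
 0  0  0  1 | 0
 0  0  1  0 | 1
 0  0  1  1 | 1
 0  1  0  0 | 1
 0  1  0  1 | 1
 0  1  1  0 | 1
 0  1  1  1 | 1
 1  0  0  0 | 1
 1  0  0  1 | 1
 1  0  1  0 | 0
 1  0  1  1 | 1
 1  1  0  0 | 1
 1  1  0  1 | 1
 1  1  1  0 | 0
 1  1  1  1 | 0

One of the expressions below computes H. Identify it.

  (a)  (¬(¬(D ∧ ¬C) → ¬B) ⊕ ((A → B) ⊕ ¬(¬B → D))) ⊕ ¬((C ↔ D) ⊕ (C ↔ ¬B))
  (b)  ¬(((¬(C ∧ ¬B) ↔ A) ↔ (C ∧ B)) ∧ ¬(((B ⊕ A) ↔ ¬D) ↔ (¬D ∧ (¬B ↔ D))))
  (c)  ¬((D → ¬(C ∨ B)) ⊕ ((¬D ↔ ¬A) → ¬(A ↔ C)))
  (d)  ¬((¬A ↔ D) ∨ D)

b

(a) fails at (0,0,0,0): the formula yields 0, H is 1.
(c) fails at (0,0,0,0): the formula yields 0, H is 1.
(d) fails at (0,0,1,1): the formula yields 0, H is 1.
Only (b) survives; checking it on all 16 rows confirms it matches H.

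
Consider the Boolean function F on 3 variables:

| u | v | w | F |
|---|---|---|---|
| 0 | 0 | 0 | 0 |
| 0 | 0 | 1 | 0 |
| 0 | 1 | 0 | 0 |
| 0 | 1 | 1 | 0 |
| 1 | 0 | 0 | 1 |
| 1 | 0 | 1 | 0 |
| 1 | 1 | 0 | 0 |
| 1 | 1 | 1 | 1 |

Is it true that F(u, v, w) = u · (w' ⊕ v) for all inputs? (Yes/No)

Yes

Test each input against both F and the formula:
  u=0, v=0, w=0: formula gives 0, F = 0 ✓
  u=0, v=0, w=1: formula gives 0, F = 0 ✓
  u=0, v=1, w=0: formula gives 0, F = 0 ✓
  u=0, v=1, w=1: formula gives 0, F = 0 ✓
  u=1, v=0, w=0: formula gives 1, F = 1 ✓
  … (the remaining 3 rows also agree.)
All 8 rows match — the expression computes F exactly.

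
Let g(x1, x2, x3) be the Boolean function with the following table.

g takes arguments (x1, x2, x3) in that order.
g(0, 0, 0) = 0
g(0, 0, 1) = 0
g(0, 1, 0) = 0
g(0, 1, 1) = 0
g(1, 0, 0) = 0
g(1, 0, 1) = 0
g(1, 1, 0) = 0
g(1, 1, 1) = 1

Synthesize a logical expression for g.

g(x1, x2, x3) = (x1 & x2) & x3

g is 1 on exactly one input, (1,1,1), whose minterm is x1·x2·x3. So g is just that conjunction.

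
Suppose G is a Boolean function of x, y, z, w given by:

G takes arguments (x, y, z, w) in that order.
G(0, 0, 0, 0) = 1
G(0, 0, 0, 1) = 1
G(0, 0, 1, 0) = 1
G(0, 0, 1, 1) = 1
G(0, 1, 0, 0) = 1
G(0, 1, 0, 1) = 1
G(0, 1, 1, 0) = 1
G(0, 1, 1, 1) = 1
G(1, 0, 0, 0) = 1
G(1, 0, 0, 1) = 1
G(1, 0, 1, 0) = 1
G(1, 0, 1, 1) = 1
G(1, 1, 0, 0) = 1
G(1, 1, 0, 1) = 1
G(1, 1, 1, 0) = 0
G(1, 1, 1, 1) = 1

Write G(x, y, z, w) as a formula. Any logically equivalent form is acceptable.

G(x, y, z, w) = NOT (((x AND y) AND z) AND NOT w)

G is 0 on exactly one input, (1,1,1,0), whose minterm is x·y·z·¬w. So G is the negation of that single conjunction.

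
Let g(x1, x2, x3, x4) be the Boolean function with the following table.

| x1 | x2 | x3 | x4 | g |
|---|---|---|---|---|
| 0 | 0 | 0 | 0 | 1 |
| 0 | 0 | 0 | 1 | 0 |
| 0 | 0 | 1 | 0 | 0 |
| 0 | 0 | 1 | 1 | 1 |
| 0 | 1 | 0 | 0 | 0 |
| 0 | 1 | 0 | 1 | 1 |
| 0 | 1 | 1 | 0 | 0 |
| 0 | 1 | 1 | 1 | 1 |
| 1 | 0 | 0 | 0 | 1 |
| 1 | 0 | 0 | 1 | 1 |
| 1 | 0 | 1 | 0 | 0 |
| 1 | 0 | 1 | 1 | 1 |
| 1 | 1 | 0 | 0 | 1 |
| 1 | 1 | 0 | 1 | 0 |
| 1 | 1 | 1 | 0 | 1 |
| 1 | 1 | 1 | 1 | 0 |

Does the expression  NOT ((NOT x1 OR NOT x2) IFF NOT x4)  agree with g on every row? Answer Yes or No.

No

Test each input against both g and the formula:
  x1=0, x2=0, x3=0, x4=0: formula gives 0, but g = 1 ✗
A single disagreement suffices: at (0,0,0,0) they differ, so the formula does not compute g.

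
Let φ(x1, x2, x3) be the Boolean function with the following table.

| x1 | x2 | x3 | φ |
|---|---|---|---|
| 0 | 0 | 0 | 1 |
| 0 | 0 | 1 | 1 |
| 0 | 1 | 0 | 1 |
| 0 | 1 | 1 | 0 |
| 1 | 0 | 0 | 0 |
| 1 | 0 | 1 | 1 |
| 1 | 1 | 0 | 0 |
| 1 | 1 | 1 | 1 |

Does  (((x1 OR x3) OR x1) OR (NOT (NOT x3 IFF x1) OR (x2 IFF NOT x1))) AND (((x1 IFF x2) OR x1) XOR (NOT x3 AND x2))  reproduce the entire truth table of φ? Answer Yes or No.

No

Check the formula against φ row by row:
  x1=0, x2=0, x3=0: formula gives 1, φ = 1 ✓
  x1=0, x2=0, x3=1: formula gives 1, φ = 1 ✓
  x1=0, x2=1, x3=0: formula gives 1, φ = 1 ✓
  x1=0, x2=1, x3=1: formula gives 0, φ = 0 ✓
  x1=1, x2=0, x3=0: formula gives 1, but φ = 0 ✗
Row (1,0,0) is a counterexample, so the formula is not equivalent to φ.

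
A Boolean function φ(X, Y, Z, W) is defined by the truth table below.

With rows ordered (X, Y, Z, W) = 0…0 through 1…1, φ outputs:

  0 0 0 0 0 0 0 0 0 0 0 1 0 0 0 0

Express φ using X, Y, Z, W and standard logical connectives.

φ(X, Y, Z, W) = ((X & ~Y) & Z) & W

Only row (1,0,1,1) gives 1. That row's minterm X·¬Y·Z·W is φ directly.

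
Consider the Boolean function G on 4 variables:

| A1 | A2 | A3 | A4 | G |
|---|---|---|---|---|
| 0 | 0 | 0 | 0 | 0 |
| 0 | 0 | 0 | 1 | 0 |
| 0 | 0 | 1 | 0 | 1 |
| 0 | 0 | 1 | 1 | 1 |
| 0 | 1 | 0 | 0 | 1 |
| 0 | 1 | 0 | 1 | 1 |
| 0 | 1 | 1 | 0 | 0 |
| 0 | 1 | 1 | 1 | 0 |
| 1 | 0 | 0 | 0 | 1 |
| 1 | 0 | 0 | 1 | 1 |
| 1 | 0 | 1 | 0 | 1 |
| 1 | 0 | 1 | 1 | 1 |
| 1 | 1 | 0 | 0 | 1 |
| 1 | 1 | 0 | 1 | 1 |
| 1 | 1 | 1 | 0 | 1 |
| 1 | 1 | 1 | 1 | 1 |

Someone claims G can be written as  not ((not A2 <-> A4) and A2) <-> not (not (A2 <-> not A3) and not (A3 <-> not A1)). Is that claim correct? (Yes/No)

Test each input against both G and the formula:
  A1=0, A2=0, A3=0, A4=0: formula gives 0, G = 0 ✓
  A1=0, A2=0, A3=0, A4=1: formula gives 0, G = 0 ✓
  A1=0, A2=0, A3=1, A4=0: formula gives 1, G = 1 ✓
  A1=0, A2=0, A3=1, A4=1: formula gives 1, G = 1 ✓
  A1=0, A2=1, A3=0, A4=0: formula gives 0, but G = 1 ✗
A single disagreement suffices: at (0,1,0,0) they differ, so the formula does not compute G.

No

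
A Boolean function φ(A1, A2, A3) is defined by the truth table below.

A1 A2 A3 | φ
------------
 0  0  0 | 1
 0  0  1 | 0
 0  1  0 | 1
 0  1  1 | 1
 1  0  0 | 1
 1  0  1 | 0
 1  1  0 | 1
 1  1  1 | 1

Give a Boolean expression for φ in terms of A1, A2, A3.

φ is 0 on only 2 rows — (0,0,1), (1,0,1). Writing each as a minterm (¬A1·¬A2·A3, A1·¬A2·A3) and OR-ing them characterizes exactly where φ=0, so φ is the negation of that disjunction.

φ(A1, A2, A3) = (((A1' · A2') · A3) + ((A1 · A2') · A3))'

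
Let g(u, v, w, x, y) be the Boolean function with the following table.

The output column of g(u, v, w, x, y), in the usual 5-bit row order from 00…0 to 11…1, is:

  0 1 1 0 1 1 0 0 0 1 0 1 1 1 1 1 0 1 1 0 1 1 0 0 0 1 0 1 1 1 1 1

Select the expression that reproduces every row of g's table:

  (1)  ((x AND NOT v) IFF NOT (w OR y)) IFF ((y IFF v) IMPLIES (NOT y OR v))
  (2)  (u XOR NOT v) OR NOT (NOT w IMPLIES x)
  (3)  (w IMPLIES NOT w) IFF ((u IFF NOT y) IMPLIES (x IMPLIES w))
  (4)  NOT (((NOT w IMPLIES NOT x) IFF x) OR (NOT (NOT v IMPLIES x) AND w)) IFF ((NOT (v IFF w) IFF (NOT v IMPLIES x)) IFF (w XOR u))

1

(2) disagrees with g on (0,0,0,0,0) (formula → 1, table → 0); rule it out.
(3) disagrees with g on (0,0,0,0,0) (formula → 1, table → 0); rule it out.
(4) disagrees with g on (0,0,0,0,1) (formula → 0, table → 1); rule it out.
That leaves (1). Evaluating it on every row reproduces the table of g exactly.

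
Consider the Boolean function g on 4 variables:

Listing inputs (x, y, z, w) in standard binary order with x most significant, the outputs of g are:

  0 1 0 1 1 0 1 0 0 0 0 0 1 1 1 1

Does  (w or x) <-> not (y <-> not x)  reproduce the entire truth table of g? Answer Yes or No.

Test each input against both g and the formula:
  x=0, y=0, z=0, w=0: formula gives 0, g = 0 ✓
  x=0, y=0, z=0, w=1: formula gives 1, g = 1 ✓
  x=0, y=0, z=1, w=0: formula gives 0, g = 0 ✓
  x=0, y=0, z=1, w=1: formula gives 1, g = 1 ✓
  …and likewise for the remaining 12 rows.
No disagreement on any input; they are logically equivalent.

Yes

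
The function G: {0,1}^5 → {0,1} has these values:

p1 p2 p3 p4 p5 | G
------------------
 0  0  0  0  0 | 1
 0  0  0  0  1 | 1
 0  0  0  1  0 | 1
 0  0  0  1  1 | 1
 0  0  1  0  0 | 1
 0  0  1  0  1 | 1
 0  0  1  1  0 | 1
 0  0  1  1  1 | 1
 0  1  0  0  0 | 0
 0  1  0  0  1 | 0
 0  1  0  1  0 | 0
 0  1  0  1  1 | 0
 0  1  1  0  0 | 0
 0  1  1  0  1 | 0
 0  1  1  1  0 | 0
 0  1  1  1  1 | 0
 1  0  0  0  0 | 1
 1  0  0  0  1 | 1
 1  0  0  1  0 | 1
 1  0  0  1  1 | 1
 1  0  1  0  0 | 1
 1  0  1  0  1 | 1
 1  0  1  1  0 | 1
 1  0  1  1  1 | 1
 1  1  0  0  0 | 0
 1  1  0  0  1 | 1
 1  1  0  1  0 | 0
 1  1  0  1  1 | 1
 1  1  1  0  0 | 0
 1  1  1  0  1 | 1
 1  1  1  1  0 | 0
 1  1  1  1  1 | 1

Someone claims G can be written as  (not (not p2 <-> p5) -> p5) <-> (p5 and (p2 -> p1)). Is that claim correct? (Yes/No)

Evaluate (not (not p2 <-> p5) -> p5) <-> (p5 and (p2 -> p1)) on each row and compare to G:
  p1=0, p2=0, p3=0, p4=0, p5=0: formula gives 1, G = 1 ✓
  p1=0, p2=0, p3=0, p4=0, p5=1: formula gives 1, G = 1 ✓
  p1=0, p2=0, p3=0, p4=1, p5=0: formula gives 1, G = 1 ✓
  p1=0, p2=0, p3=0, p4=1, p5=1: formula gives 1, G = 1 ✓
  …and likewise for the remaining 28 rows.
Every row agrees, so the formula is equivalent.

Yes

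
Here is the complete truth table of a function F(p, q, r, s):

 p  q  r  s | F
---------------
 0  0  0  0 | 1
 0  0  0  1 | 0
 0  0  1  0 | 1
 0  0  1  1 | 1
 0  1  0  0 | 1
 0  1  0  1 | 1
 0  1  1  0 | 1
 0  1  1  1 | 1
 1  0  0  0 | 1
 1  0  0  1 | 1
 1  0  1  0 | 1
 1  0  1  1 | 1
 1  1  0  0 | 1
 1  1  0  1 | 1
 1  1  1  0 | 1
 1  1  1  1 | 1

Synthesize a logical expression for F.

Only row (0,0,0,1) gives 0. So F is 1 everywhere except there — the complement of the minterm ¬p·¬q·¬r·s.

F(p, q, r, s) = NOT (((NOT p AND NOT q) AND NOT r) AND s)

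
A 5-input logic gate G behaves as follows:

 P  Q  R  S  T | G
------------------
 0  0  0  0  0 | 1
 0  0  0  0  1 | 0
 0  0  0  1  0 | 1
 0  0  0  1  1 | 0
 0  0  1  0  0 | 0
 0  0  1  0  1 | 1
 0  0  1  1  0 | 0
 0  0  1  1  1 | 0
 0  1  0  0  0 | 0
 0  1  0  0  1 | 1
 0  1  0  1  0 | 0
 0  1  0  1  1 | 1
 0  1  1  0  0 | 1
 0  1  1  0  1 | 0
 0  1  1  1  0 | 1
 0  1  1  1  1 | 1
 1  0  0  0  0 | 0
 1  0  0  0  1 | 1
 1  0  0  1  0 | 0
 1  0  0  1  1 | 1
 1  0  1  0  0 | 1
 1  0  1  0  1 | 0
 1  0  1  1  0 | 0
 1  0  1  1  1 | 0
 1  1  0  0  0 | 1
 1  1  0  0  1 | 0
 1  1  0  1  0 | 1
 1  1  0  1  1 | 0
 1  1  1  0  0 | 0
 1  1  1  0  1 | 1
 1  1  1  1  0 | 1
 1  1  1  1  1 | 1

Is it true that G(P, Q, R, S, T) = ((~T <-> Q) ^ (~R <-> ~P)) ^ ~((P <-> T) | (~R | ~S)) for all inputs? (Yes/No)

Test each input against both G and the formula:
  P=0, Q=0, R=0, S=0, T=0: formula gives 1, G = 1 ✓
  P=0, Q=0, R=0, S=0, T=1: formula gives 0, G = 0 ✓
  P=0, Q=0, R=0, S=1, T=0: formula gives 1, G = 1 ✓
  P=0, Q=0, R=0, S=1, T=1: formula gives 0, G = 0 ✓
  …and likewise for the remaining 28 rows.
All 32 rows match — the expression computes G exactly.

Yes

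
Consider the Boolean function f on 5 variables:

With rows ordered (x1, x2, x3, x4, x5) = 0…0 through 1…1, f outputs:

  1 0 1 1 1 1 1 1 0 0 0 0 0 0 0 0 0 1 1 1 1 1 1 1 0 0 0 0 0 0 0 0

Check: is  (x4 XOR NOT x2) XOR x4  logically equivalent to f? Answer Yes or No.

Check the formula against f row by row:
  x1=0, x2=0, x3=0, x4=0, x5=0: formula gives 1, f = 1 ✓
  x1=0, x2=0, x3=0, x4=0, x5=1: formula gives 1, but f = 0 ✗
Row (0,0,0,0,1) is a counterexample, so the formula is not equivalent to f.

No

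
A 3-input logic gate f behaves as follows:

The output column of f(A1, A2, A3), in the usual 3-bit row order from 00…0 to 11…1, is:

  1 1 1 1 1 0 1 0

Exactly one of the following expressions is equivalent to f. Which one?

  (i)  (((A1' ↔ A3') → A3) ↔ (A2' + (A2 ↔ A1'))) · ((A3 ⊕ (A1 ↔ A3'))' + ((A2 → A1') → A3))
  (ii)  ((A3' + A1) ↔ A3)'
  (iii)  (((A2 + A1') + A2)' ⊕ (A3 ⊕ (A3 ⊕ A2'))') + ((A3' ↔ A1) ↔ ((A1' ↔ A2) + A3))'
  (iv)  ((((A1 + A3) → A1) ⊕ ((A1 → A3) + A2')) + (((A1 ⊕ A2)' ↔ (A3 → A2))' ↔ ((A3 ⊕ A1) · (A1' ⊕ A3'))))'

ii

(i) disagrees with f on (0,0,0) (formula → 0, table → 1); rule it out.
(iii) disagrees with f on (0,0,0) (formula → 0, table → 1); rule it out.
(iv) disagrees with f on (0,0,0) (formula → 0, table → 1); rule it out.
Only (ii) survives; checking it on all 8 rows confirms it matches f.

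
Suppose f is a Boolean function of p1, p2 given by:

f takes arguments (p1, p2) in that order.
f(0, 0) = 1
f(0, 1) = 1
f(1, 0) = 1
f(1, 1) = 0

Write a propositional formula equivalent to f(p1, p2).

The output is 0 only when every input is 1 — NAND of all inputs.

f(p1, p2) = not (p1 and p2)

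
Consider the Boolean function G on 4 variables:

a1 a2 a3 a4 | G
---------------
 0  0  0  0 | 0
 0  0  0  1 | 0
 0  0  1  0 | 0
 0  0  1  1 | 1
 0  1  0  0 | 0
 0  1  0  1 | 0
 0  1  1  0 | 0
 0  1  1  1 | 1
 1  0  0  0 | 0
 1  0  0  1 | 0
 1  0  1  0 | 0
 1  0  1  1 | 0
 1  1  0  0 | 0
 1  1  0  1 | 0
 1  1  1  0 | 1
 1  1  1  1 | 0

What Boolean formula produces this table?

The 1-rows are (0,0,1,1), (0,1,1,1), (1,1,1,0). Each contributes one minterm — ¬a1·¬a2·a3·a4; ¬a1·a2·a3·a4; a1·a2·a3·¬a4 — and their disjunction is a sum-of-products form of G.

G(a1, a2, a3, a4) = ((((~a1 & ~a2) & a3) & a4) | (((~a1 & a2) & a3) & a4)) | (((a1 & a2) & a3) & ~a4)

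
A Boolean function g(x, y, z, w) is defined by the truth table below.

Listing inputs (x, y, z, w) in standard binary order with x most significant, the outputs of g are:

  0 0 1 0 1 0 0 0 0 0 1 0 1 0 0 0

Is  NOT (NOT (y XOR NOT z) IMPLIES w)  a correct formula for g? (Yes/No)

Check the formula against g row by row:
  x=0, y=0, z=0, w=0: formula gives 0, g = 0 ✓
  x=0, y=0, z=0, w=1: formula gives 0, g = 0 ✓
  x=0, y=0, z=1, w=0: formula gives 1, g = 1 ✓
  x=0, y=0, z=1, w=1: formula gives 0, g = 0 ✓
  … (the remaining 12 rows also agree.)
All 16 rows match — the expression computes g exactly.

Yes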